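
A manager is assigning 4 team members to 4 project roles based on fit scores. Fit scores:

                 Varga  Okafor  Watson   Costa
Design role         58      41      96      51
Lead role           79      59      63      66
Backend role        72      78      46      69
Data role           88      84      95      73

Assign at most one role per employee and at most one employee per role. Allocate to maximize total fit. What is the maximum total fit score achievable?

Optimal: Varga→Lead role (79 pts), Okafor→Data role (84 pts), Watson→Design role (96 pts), Costa→Backend role (69 pts) — total 79+84+96+69 = 328 pts.
Column-greedy (each role in turn goes to its best remaining employee) gives 326 pts, worse by 2.
Swapping Watson↔Okafor (Watson→Data role 95 pts, Okafor→Design role 41 pts) loses 44.
Checked against all permutations: 328 pts is optimal.

Maximum total: 328 pts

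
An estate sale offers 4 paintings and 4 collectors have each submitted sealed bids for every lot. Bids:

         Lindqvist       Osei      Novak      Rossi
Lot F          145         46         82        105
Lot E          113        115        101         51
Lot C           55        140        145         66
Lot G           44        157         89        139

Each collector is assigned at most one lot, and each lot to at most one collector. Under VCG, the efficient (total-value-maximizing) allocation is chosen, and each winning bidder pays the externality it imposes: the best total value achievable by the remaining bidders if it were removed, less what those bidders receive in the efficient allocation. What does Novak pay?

Efficient allocation: Lindqvist→Lot F ($145), Osei→Lot E ($115), Novak→Lot C ($145), Rossi→Lot G ($139); total welfare W = $544.
Novak receives Lot C at value $145, so the others get W − 145 = $399.
Without Novak: best allocation of the remaining 3 bidders over all 4 lots is Lindqvist→Lot F ($145), Osei→Lot C ($140), Rossi→Lot G ($139), total $424.
VCG payment = (others' best without Novak) − (others' welfare with Novak) = 424 − 399 = $25.

Novak pays $25.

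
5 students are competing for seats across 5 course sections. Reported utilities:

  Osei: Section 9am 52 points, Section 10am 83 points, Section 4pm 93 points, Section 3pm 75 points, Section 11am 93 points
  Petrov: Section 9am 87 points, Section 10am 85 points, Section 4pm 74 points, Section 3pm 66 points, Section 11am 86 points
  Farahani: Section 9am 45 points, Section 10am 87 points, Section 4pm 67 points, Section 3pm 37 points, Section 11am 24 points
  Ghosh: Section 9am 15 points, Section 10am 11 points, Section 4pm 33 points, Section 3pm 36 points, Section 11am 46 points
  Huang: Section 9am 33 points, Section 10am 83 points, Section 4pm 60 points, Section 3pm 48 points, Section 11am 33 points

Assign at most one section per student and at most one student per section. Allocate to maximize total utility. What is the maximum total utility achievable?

Maximum total: 366 points

Treat this as an assignment problem: match each student to one section.
Optimal: Osei→Section 11am (93 points), Petrov→Section 9am (87 points), Farahani→Section 4pm (67 points), Ghosh→Section 3pm (36 points), Huang→Section 10am (83 points) — total 93+87+67+36+83 = 366 points.
Column-greedy (each section in turn goes to its best remaining student) gives 361 points, worse by 5.
Swapping Petrov↔Osei (Petrov→Section 11am 86 points, Osei→Section 9am 52 points) loses 42.
Checked against all permutations: 366 points is optimal.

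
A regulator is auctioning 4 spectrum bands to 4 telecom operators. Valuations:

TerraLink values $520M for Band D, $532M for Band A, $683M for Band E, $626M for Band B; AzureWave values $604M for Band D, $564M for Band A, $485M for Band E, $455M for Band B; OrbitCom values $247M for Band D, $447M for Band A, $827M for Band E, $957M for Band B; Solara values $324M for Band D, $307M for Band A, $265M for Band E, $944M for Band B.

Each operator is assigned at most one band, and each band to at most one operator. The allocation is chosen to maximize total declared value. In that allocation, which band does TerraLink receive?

TerraLink receives Band A.

Optimal: TerraLink→Band A ($532M), AzureWave→Band D ($604M), OrbitCom→Band E ($827M), Solara→Band B ($944M) — total 532+604+827+944 = $2907M.
No other one-to-one assignment exceeds $2907M.
TerraLink's own top band is Band E ($683M), but forcing TerraLink→Band E and reassigning the rest optimally gives only $2678M — worse by 229.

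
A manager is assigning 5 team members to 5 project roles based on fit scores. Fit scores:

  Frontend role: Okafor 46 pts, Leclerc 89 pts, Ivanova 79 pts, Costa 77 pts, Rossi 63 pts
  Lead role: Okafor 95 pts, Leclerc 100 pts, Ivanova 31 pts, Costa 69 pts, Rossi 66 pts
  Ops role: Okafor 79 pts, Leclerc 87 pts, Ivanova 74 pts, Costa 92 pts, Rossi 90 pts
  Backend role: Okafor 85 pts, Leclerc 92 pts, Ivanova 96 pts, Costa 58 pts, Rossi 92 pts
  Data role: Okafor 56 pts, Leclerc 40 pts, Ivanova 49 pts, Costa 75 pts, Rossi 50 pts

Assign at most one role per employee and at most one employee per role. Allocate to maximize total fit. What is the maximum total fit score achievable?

Max total: 445 pts

Optimal: Okafor→Lead role (95 pts), Leclerc→Frontend role (89 pts), Ivanova→Backend role (96 pts), Costa→Data role (75 pts), Rossi→Ops role (90 pts) — total 95+89+96+75+90 = 445 pts.
Column-greedy (each role in turn goes to its best remaining employee) gives 422 pts, worse by 23.
Next-best assignment: Okafor→Lead role, Leclerc→Backend role, Ivanova→Frontend role, Costa→Data role, Rossi→Ops role = 431 pts.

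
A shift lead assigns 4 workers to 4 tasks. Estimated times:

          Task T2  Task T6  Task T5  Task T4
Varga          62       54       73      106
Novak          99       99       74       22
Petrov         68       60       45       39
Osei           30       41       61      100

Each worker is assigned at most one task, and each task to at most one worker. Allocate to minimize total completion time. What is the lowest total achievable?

This is a one-to-one assignment (minimum-cost bipartite matching).
Optimal: Varga→Task T6 (54 min), Novak→Task T4 (22 min), Petrov→Task T5 (45 min), Osei→Task T2 (30 min) — total 54+22+45+30 = 151 min.

Minimum total: 151 min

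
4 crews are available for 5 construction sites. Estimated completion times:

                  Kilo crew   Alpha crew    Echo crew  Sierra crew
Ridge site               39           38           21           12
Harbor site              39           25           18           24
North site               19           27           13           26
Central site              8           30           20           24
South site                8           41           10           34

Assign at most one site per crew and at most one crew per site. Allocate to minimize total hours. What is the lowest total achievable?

Optimal: Kilo crew→Central site (8 hours), Alpha crew→Harbor site (25 hours), Echo crew→South site (10 hours), Sierra crew→Ridge site (12 hours) — total 8+25+10+12 = 55 hours.
Column-greedy (each site in turn goes to its cheapest remaining crew) gives 79 hours, worse by 24.

Min total: 55 hours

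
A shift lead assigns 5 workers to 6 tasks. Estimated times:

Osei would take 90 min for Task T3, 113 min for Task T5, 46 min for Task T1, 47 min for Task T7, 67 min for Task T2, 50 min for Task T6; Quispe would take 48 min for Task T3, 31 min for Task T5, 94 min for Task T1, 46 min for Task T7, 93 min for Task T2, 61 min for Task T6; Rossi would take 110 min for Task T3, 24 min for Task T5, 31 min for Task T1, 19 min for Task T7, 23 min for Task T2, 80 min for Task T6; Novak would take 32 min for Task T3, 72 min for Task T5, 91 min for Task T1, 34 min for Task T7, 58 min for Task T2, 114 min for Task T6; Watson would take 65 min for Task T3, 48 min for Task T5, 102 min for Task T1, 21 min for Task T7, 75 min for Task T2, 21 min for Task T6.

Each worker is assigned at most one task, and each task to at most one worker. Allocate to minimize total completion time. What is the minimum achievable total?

Min total: 149 min

Optimal: Osei→Task T1 (46 min), Quispe→Task T5 (31 min), Rossi→Task T7 (19 min), Novak→Task T3 (32 min), Watson→Task T6 (21 min) — total 46+31+19+32+21 = 149 min.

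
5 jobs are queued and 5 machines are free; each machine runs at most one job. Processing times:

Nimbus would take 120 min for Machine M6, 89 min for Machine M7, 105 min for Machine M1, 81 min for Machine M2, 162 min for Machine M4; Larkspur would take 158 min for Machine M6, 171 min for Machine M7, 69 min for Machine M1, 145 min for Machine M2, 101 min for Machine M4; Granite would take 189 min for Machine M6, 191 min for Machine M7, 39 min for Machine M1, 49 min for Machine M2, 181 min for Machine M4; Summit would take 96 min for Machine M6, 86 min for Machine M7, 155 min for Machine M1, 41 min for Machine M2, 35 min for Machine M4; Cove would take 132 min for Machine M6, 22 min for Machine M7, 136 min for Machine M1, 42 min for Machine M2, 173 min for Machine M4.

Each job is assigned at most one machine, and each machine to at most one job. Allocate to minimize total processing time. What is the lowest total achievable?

Min total: 295 min

This is a one-to-one assignment (minimum-cost bipartite matching).
Optimal: Nimbus→Machine M6 (120 min), Larkspur→Machine M1 (69 min), Granite→Machine M2 (49 min), Summit→Machine M4 (35 min), Cove→Machine M7 (22 min) — total 120+69+49+35+22 = 295 min.
Swapping Larkspur↔Nimbus (Larkspur→Machine M6 158 min, Nimbus→Machine M1 105 min) adds 74.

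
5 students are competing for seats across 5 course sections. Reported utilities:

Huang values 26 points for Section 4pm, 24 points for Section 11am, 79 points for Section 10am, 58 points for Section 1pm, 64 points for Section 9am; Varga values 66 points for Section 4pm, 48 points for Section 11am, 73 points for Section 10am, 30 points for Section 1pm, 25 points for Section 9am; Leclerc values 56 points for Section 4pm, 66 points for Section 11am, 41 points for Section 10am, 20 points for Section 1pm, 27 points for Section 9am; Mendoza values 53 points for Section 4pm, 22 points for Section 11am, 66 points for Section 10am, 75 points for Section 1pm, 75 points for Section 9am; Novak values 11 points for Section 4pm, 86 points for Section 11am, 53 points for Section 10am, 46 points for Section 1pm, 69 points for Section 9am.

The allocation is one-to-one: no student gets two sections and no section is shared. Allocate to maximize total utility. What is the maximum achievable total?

Max total: 355 points

Optimal: Huang→Section 10am (79 points), Varga→Section 4pm (66 points), Leclerc→Section 11am (66 points), Mendoza→Section 1pm (75 points), Novak→Section 9am (69 points) — total 79+66+66+75+69 = 355 points.
Column-greedy (each section in turn goes to its best remaining student) gives 333 points, worse by 22.
Next-best assignment: Huang→Section 9am, Varga→Section 10am, Leclerc→Section 4pm, Mendoza→Section 1pm, Novak→Section 11am = 354 points.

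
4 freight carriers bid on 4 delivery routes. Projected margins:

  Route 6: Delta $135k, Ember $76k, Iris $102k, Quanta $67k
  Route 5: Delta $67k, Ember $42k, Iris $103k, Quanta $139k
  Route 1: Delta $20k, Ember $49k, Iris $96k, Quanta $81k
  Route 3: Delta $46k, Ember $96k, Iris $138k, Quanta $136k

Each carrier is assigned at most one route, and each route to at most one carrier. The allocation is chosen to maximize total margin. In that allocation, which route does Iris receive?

Optimal: Delta→Route 6 ($135k), Ember→Route 3 ($96k), Iris→Route 1 ($96k), Quanta→Route 5 ($139k) — total 135+96+96+139 = $466k.
Iris's own top route is Route 3 ($138k), but forcing Iris→Route 3 and reassigning the rest optimally gives only $461k — worse by 5.

Iris receives Route 1.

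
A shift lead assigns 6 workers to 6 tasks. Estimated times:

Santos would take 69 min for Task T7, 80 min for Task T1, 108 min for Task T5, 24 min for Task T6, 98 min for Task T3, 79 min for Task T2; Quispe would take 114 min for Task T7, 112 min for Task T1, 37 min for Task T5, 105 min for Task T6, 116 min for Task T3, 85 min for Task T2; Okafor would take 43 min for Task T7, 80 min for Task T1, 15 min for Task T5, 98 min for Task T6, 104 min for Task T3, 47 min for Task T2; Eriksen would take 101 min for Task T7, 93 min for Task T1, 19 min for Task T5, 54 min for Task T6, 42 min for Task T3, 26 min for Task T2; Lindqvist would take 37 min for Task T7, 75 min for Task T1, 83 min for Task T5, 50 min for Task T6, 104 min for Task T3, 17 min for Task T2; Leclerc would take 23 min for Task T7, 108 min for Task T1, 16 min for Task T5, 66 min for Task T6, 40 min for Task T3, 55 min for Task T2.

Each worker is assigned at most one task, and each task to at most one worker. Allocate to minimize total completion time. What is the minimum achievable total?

Optimal: Santos→Task T6 (24 min), Quispe→Task T5 (37 min), Okafor→Task T1 (80 min), Eriksen→Task T3 (42 min), Lindqvist→Task T2 (17 min), Leclerc→Task T7 (23 min) — total 24+37+80+42+17+23 = 223 min.
Min-entry greedy (repeatedly take the single cheapest remaining cell) gives 233 min, worse by 10.
No other one-to-one assignment undercuts 223 min.

Minimum total: 223 min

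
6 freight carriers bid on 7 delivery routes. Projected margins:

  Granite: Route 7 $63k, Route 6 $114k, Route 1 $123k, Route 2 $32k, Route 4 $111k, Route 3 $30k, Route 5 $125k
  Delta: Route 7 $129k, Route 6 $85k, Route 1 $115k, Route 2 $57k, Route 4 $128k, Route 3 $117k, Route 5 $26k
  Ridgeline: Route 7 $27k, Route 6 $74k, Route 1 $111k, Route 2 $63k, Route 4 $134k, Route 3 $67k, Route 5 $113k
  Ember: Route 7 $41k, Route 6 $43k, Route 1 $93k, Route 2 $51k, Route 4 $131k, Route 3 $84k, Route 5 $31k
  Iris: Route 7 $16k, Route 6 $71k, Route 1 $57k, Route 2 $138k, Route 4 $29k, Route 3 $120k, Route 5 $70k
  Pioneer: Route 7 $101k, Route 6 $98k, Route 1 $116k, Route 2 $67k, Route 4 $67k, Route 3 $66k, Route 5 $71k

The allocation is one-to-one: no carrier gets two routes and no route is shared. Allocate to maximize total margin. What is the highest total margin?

This is the linear assignment problem.
Optimal: Granite→Route 6 ($114k), Delta→Route 7 ($129k), Ridgeline→Route 5 ($113k), Ember→Route 4 ($131k), Iris→Route 2 ($138k), Pioneer→Route 1 ($116k) — total 114+129+113+131+138+116 = $741k.
Swapping Granite↔Ember (Granite→Route 4 $111k, Ember→Route 6 $43k) loses 91.
Every other assignment is strictly worse.

Maximum total: $741k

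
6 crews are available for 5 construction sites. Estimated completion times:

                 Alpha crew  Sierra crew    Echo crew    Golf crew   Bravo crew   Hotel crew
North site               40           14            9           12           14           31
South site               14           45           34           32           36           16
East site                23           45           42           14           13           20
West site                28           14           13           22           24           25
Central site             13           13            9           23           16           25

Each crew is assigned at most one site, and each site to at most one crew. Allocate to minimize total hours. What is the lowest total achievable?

Optimal: Golf crew→North site (12 hours), Alpha crew→South site (14 hours), Bravo crew→East site (13 hours), Sierra crew→West site (14 hours), Echo crew→Central site (9 hours) — total 12+14+13+14+9 = 62 hours.
Column-greedy (each site in turn goes to its cheapest remaining crew) gives 73 hours, worse by 11.

Min total: 62 hours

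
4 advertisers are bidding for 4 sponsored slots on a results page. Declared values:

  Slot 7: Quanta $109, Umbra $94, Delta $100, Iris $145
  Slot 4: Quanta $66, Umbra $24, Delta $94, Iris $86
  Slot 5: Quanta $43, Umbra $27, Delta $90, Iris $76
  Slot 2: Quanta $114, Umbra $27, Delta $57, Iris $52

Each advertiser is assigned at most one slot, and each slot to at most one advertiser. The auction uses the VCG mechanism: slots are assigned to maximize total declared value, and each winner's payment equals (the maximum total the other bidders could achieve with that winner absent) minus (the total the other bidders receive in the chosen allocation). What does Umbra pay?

Umbra pays $63.

Efficient allocation: Quanta→Slot 2 ($114), Umbra→Slot 7 ($94), Delta→Slot 5 ($90), Iris→Slot 4 ($86); total welfare W = $384.
Umbra receives Slot 7 at value $94, so the others get W − 94 = $290.
Without Umbra: best allocation of the remaining 3 bidders over all 4 slots is Quanta→Slot 2 ($114), Delta→Slot 4 ($94), Iris→Slot 7 ($145), total $353.
VCG payment = (others' best without Umbra) − (others' welfare with Umbra) = 353 − 290 = $63.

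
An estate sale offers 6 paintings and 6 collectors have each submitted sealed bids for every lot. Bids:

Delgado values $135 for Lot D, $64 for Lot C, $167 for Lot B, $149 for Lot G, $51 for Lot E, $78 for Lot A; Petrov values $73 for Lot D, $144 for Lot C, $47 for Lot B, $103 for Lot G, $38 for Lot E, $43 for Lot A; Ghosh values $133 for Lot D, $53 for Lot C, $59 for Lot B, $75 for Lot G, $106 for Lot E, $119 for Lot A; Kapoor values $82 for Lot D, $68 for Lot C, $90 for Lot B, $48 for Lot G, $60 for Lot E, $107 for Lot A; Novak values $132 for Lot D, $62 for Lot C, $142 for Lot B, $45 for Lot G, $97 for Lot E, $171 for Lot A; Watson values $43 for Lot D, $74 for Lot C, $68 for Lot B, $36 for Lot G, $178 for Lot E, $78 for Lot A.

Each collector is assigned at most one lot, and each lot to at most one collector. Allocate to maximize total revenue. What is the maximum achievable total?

This is the linear assignment problem.
Optimal: Delgado→Lot G ($149), Petrov→Lot C ($144), Ghosh→Lot D ($133), Kapoor→Lot B ($90), Novak→Lot A ($171), Watson→Lot E ($178) — total 149+144+133+90+171+178 = $865.
Max-entry greedy (repeatedly take the single best remaining cell) gives $841, worse by 24.

Max total: $865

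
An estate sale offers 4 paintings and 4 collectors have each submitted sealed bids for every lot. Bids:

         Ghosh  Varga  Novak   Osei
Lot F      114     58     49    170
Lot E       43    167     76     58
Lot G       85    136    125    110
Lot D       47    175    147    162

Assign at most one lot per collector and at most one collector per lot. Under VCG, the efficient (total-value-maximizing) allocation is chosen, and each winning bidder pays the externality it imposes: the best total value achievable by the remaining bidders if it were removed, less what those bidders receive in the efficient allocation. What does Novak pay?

Efficient allocation: Ghosh→Lot G ($85), Varga→Lot E ($167), Novak→Lot D ($147), Osei→Lot F ($170); total welfare W = $569.
Novak receives Lot D at value $147, so the others get W − 147 = $422.
Without Novak: best allocation of the remaining 3 bidders over all 4 lots is Ghosh→Lot F ($114), Varga→Lot E ($167), Osei→Lot D ($162), total $443.
VCG payment = (others' best without Novak) − (others' welfare with Novak) = 443 − 422 = $21.

Novak pays $21.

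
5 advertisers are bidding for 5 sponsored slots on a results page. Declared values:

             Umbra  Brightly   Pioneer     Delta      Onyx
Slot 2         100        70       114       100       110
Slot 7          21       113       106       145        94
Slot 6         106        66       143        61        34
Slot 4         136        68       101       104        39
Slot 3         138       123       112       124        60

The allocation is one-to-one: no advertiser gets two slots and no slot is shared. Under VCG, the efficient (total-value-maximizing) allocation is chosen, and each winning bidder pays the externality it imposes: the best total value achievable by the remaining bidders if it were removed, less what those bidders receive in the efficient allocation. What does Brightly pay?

Brightly pays $2.

Efficient allocation: Umbra→Slot 4 ($136), Brightly→Slot 3 ($123), Pioneer→Slot 6 ($143), Delta→Slot 7 ($145), Onyx→Slot 2 ($110); total welfare W = $657.
Brightly receives Slot 3 at value $123, so the others get W − 123 = $534.
Without Brightly: best allocation of the remaining 4 bidders over all 5 slots is Umbra→Slot 3 ($138), Pioneer→Slot 6 ($143), Delta→Slot 7 ($145), Onyx→Slot 2 ($110), total $536.
VCG payment = (others' best without Brightly) − (others' welfare with Brightly) = 536 − 534 = $2.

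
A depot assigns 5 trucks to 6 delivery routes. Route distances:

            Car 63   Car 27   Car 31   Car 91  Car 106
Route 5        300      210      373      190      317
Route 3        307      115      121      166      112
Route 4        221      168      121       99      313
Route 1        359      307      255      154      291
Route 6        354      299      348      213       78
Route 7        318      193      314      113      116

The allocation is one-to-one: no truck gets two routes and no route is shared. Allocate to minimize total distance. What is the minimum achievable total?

Minimum total: 727 km

Optimal: Car 63→Route 5 (300 km), Car 27→Route 3 (115 km), Car 31→Route 4 (121 km), Car 91→Route 7 (113 km), Car 106→Route 6 (78 km) — total 300+115+121+113+78 = 727 km.
Column-greedy (each route in turn goes to its cheapest remaining truck) gives 1084 km, worse by 357.
Next-best assignment: Car 63→Route 4, Car 27→Route 5, Car 31→Route 3, Car 91→Route 7, Car 106→Route 6 = 743 km.
No other one-to-one assignment undercuts 727 km.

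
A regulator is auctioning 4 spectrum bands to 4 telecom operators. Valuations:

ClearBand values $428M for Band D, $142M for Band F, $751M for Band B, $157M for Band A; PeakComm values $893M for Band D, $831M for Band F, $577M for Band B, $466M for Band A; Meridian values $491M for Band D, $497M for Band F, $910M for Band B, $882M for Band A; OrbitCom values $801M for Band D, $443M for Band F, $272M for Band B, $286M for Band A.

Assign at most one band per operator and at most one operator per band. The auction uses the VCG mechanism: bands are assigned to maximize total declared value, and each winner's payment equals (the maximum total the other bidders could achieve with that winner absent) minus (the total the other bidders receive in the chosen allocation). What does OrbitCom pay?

Efficient allocation: ClearBand→Band B ($751M), PeakComm→Band F ($831M), Meridian→Band A ($882M), OrbitCom→Band D ($801M); total welfare W = $3265M.
OrbitCom receives Band D at value $801M, so the others get W − 801 = $2464M.
Without OrbitCom: best allocation of the remaining 3 bidders over all 4 bands is ClearBand→Band B ($751M), PeakComm→Band D ($893M), Meridian→Band A ($882M), total $2526M.
VCG payment = (others' best without OrbitCom) − (others' welfare with OrbitCom) = 2526 − 2464 = $62M.

OrbitCom pays $62M.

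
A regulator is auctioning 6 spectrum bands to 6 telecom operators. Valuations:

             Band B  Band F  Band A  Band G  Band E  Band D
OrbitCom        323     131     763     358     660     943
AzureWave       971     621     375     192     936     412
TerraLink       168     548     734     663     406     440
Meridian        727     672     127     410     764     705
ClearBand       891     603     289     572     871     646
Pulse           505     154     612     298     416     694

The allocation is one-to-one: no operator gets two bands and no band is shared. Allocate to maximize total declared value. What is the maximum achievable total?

Optimal: OrbitCom→Band D ($943M), AzureWave→Band B ($971M), TerraLink→Band G ($663M), Meridian→Band F ($672M), ClearBand→Band E ($871M), Pulse→Band A ($612M) — total 943+971+663+672+871+612 = $4732M.
Row-greedy (each operator in turn takes its best remaining band) gives $4313M, worse by 419.
Swapping TerraLink↔AzureWave (TerraLink→Band B $168M, AzureWave→Band G $192M) loses 1274.
Every other assignment is strictly worse.

Max total: $4732M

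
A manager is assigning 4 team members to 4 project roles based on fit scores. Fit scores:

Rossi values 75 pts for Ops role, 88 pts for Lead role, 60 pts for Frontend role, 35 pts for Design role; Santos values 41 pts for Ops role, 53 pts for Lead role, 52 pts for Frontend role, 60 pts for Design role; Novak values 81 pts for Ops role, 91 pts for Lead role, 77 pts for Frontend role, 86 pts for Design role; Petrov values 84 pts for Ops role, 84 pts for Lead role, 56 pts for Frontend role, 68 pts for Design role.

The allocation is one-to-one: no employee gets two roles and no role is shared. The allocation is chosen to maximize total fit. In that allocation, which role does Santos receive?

This is a one-to-one assignment (maximum-weight bipartite matching).
Optimal: Rossi→Lead role (88 pts), Santos→Frontend role (52 pts), Novak→Design role (86 pts), Petrov→Ops role (84 pts) — total 88+52+86+84 = 310 pts.
Column-greedy (each role in turn goes to its best remaining employee) gives 295 pts, worse by 15.
Santos's own top role is Design role (60 pts), but forcing Santos→Design role and reassigning the rest optimally gives only 309 pts — worse by 1.

Santos receives Frontend role.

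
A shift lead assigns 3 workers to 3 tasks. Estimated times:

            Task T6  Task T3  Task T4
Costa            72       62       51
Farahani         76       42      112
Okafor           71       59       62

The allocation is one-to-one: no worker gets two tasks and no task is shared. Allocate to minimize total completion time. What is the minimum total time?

Min total: 164 min

Optimal: Costa→Task T4 (51 min), Farahani→Task T3 (42 min), Okafor→Task T6 (71 min) — total 51+42+71 = 164 min.
Next-best assignment: Costa→Task T6, Farahani→Task T3, Okafor→Task T4 = 176 min.
Every other assignment is strictly worse.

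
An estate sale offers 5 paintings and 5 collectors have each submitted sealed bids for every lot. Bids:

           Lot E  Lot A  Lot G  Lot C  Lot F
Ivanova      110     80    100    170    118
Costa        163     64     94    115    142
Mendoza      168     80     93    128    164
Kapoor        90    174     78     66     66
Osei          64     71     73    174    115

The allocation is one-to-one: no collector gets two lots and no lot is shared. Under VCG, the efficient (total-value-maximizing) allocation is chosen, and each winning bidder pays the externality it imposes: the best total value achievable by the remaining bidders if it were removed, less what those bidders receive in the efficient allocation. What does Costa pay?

Costa pays $22.

Efficient allocation: Ivanova→Lot G ($100), Costa→Lot E ($163), Mendoza→Lot F ($164), Kapoor→Lot A ($174), Osei→Lot C ($174); total welfare W = $775.
Costa receives Lot E at value $163, so the others get W − 163 = $612.
Without Costa: best allocation of the remaining 4 bidders over all 5 lots is Ivanova→Lot F ($118), Mendoza→Lot E ($168), Kapoor→Lot A ($174), Osei→Lot C ($174), total $634.
VCG payment = (others' best without Costa) − (others' welfare with Costa) = 634 − 612 = $22.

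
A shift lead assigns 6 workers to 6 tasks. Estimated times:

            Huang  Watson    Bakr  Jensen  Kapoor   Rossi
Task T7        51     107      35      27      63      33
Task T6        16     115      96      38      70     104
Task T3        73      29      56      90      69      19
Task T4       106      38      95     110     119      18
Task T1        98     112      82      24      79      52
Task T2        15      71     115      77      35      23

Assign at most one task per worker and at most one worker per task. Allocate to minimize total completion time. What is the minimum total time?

Treat this as an assignment problem: match each worker to one task.
Optimal: Huang→Task T6 (16 min), Watson→Task T3 (29 min), Bakr→Task T7 (35 min), Jensen→Task T1 (24 min), Kapoor→Task T2 (35 min), Rossi→Task T4 (18 min) — total 16+29+35+24+35+18 = 157 min.
Row-greedy (each worker in turn takes its cheapest remaining task) gives 191 min, worse by 34.

Minimum total: 157 min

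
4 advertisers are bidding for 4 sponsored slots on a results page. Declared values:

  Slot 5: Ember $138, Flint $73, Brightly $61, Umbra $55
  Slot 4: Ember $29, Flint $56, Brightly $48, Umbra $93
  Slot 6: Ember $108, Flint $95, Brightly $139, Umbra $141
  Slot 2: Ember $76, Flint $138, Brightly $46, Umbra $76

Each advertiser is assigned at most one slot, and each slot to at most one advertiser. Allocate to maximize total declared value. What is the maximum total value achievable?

This is the linear assignment problem.
Optimal: Ember→Slot 5 ($138), Flint→Slot 2 ($138), Brightly→Slot 6 ($139), Umbra→Slot 4 ($93) — total 138+138+139+93 = $508.
Max-entry greedy (repeatedly take the single best remaining cell) gives $465, worse by 43.
Swapping Umbra↔Flint (Umbra→Slot 2 $76, Flint→Slot 4 $56) loses 99.

Max total: $508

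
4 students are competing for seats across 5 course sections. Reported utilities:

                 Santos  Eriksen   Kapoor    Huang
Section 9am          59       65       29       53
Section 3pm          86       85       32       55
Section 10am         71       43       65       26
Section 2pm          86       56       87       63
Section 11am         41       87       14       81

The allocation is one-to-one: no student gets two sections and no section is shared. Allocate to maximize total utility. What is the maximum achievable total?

Treat this as an assignment problem: match each student to one section.
Optimal: Santos→Section 10am (71 points), Eriksen→Section 3pm (85 points), Kapoor→Section 2pm (87 points), Huang→Section 11am (81 points) — total 71+85+87+81 = 324 points.
Max-entry greedy (repeatedly take the single best remaining cell) gives 313 points, worse by 11.
No other one-to-one assignment exceeds 324 points.

Maximum total: 324 points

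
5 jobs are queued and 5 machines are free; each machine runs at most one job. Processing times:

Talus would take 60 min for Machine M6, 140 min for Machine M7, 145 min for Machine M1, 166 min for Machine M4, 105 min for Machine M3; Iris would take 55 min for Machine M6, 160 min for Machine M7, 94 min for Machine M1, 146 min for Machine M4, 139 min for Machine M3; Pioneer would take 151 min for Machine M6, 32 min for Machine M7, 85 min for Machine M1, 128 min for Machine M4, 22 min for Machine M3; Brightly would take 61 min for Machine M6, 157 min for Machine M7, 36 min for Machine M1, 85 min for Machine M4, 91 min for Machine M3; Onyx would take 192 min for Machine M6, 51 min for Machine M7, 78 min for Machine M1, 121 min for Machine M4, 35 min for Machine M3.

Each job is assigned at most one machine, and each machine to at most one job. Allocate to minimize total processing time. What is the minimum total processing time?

Optimal: Talus→Machine M6 (60 min), Iris→Machine M1 (94 min), Pioneer→Machine M7 (32 min), Brightly→Machine M4 (85 min), Onyx→Machine M3 (35 min) — total 60+94+32+85+35 = 306 min.
Column-greedy (each machine in turn goes to its cheapest remaining job) gives 349 min, worse by 43.
No other one-to-one assignment undercuts 306 min.

Minimum total: 306 min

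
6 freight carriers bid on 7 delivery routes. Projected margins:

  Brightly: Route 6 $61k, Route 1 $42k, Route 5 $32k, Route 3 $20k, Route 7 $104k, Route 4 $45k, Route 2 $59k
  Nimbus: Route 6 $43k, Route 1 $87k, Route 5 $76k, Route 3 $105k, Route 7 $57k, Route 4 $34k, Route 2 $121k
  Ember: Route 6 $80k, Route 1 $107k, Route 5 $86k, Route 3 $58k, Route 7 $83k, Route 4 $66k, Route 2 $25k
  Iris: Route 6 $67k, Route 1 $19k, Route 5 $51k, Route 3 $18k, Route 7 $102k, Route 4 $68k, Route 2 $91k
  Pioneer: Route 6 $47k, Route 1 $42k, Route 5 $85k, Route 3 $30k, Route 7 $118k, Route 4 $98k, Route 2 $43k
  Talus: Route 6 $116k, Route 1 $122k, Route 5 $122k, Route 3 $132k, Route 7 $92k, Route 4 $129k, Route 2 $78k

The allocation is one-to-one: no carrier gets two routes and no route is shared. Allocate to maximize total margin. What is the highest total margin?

Maximum total: $629k

This is a one-to-one assignment (maximum-weight bipartite matching).
Optimal: Brightly→Route 7 ($104k), Nimbus→Route 2 ($121k), Ember→Route 1 ($107k), Iris→Route 6 ($67k), Pioneer→Route 4 ($98k), Talus→Route 3 ($132k) — total 104+121+107+67+98+132 = $629k.
Column-greedy (each route in turn goes to its best remaining carrier) gives $585k, worse by 44.
Next-best assignment: Brightly→Route 7, Nimbus→Route 3, Ember→Route 1, Iris→Route 2, Pioneer→Route 4, Talus→Route 5 = $627k.
Every other assignment is strictly worse.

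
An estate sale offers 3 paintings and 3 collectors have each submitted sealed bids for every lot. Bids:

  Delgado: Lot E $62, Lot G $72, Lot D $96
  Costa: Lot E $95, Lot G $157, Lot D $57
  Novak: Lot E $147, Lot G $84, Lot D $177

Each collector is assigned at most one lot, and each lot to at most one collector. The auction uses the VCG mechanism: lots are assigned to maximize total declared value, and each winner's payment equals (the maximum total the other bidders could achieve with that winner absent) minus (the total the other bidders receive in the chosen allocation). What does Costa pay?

Costa pays $6.

Efficient allocation: Delgado→Lot D ($96), Costa→Lot G ($157), Novak→Lot E ($147); total welfare W = $400.
Costa receives Lot G at value $157, so the others get W − 157 = $243.
Without Costa: best allocation of the remaining 2 bidders over all 3 lots is Delgado→Lot G ($72), Novak→Lot D ($177), total $249.
VCG payment = (others' best without Costa) − (others' welfare with Costa) = 249 − 243 = $6.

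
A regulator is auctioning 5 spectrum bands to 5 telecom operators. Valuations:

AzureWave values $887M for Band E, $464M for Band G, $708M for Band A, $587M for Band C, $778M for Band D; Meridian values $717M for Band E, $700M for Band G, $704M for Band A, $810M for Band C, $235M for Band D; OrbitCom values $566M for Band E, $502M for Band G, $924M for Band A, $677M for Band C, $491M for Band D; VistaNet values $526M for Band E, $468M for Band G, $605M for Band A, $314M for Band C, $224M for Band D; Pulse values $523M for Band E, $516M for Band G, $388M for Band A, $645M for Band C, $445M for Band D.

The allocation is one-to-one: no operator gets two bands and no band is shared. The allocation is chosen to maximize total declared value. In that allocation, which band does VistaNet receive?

Optimal: AzureWave→Band D ($778M), Meridian→Band G ($700M), OrbitCom→Band A ($924M), VistaNet→Band E ($526M), Pulse→Band C ($645M) — total 778+700+924+526+645 = $3573M.
Column-greedy (each band in turn goes to its best remaining operator) gives $3380M, worse by 193.
Next-best assignment: AzureWave→Band D, Meridian→Band C, OrbitCom→Band A, VistaNet→Band E, Pulse→Band G = $3554M.
Swapping AzureWave↔VistaNet (AzureWave→Band E $887M, VistaNet→Band D $224M) loses 193.
VistaNet's own top band is Band A ($605M), but forcing VistaNet→Band A and reassigning the rest optimally gives only $3328M — worse by 245.

VistaNet receives Band E.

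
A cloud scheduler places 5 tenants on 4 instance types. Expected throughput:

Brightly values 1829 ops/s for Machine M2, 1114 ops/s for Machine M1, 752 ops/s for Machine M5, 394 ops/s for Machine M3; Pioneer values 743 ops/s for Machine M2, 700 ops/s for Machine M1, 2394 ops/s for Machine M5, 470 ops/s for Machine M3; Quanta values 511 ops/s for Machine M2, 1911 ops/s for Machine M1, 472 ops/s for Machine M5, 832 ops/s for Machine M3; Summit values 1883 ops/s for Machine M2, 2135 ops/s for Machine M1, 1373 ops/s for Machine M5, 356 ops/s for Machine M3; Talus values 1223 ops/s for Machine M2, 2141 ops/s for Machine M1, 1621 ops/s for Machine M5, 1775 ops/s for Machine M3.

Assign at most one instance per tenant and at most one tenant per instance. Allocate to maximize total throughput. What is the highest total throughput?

Maximum total: 8133 ops/s

Optimal: Brightly→Machine M2 (1829 ops/s), Summit→Machine M1 (2135 ops/s), Pioneer→Machine M5 (2394 ops/s), Talus→Machine M3 (1775 ops/s) — total 1829+2135+2394+1775 = 8133 ops/s.
Row-greedy (each tenant in turn takes its best remaining instance) gives 6490 ops/s, worse by 1643.
Swapping Summit↔Brightly (Summit→Machine M2 1883 ops/s, Brightly→Machine M1 1114 ops/s) loses 967.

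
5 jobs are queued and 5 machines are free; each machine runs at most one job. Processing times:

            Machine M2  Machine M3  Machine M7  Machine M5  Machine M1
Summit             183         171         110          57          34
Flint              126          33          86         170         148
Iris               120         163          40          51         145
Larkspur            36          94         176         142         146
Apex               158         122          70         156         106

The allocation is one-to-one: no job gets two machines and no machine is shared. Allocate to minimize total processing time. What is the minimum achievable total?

Min total: 224 min

This is a one-to-one assignment (minimum-cost bipartite matching).
Optimal: Summit→Machine M1 (34 min), Flint→Machine M3 (33 min), Iris→Machine M5 (51 min), Larkspur→Machine M2 (36 min), Apex→Machine M7 (70 min) — total 34+33+51+36+70 = 224 min.
Column-greedy (each machine in turn goes to its cheapest remaining job) gives 272 min, worse by 48.
Next-best assignment: Summit→Machine M5, Flint→Machine M3, Iris→Machine M7, Larkspur→Machine M2, Apex→Machine M1 = 272 min.
Swapping Larkspur↔Summit (Larkspur→Machine M1 146 min, Summit→Machine M2 183 min) adds 259.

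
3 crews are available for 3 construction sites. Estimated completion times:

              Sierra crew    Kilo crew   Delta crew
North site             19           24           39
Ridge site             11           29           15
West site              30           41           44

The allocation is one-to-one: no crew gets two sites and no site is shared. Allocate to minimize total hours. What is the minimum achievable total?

Treat this as an assignment problem: match each crew to one site.
Optimal: Sierra crew→West site (30 hours), Kilo crew→North site (24 hours), Delta crew→Ridge site (15 hours) — total 30+24+15 = 69 hours.
Row-greedy (each crew in turn takes its cheapest remaining site) gives 79 hours, worse by 10.
Next-best assignment: Sierra crew→North site, Kilo crew→West site, Delta crew→Ridge site = 75 hours.
Swapping Sierra crew↔Delta crew (Sierra crew→Ridge site 11 hours, Delta crew→West site 44 hours) adds 10.

Minimum total: 69 hours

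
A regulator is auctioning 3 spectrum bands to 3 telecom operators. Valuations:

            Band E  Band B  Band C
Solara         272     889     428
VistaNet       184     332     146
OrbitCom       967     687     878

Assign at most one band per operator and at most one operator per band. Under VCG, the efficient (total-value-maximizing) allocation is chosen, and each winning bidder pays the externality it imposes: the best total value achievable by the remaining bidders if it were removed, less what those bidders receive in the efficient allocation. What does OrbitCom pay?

OrbitCom pays $38M.

Efficient allocation: Solara→Band B ($889M), VistaNet→Band C ($146M), OrbitCom→Band E ($967M); total welfare W = $2002M.
OrbitCom receives Band E at value $967M, so the others get W − 967 = $1035M.
Without OrbitCom: best allocation of the remaining 2 bidders over all 3 bands is Solara→Band B ($889M), VistaNet→Band E ($184M), total $1073M.
VCG payment = (others' best without OrbitCom) − (others' welfare with OrbitCom) = 1073 − 1035 = $38M.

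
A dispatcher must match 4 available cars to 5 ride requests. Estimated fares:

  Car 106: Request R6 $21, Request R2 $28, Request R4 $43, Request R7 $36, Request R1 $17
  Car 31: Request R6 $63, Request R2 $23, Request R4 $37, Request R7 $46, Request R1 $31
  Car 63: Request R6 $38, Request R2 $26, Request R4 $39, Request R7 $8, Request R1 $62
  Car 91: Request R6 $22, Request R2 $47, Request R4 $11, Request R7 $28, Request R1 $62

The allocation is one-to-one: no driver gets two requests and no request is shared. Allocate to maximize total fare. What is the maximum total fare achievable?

Maximum total: $215

This is the linear assignment problem.
Optimal: Car 106→Request R4 ($43), Car 31→Request R6 ($63), Car 63→Request R1 ($62), Car 91→Request R2 ($47) — total 43+63+62+47 = $215.
Column-greedy (each request in turn goes to its best remaining driver) gives $161, worse by 54.
Swapping Car 91↔Car 31 (Car 91→Request R6 $22, Car 31→Request R2 $23) loses 65.
No other one-to-one assignment exceeds $215.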